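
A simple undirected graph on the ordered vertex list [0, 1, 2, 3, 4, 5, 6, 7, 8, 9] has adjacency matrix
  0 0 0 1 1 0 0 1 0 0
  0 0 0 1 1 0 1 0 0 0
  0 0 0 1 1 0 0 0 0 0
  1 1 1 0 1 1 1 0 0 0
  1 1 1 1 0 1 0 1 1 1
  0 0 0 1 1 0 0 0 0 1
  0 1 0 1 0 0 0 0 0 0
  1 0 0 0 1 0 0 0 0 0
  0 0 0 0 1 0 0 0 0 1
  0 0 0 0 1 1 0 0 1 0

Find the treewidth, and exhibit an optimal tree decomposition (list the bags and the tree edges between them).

The largest bag has 3 vertices, giving width 2; this decomposition certifies tw(G) ≤ 2. For the lower bound, the 3 vertices {4, 8, 9} are pairwise adjacent, and any tree decomposition puts a clique entirely inside one bag — forcing width ≥ 2. Hence tw(G) = 2 exactly.

Treewidth 2.
One optimal decomposition is:
Bags: B1 = {4, 5, 9}  B2 = {3, 4, 5}  B3 = {1, 3, 4}  B4 = {4, 8, 9}  B5 = {0, 3, 4}  B6 = {1, 3, 6}  B7 = {2, 3, 4}  B8 = {0, 4, 7}
Tree: B1–B2, B2–B3, B1–B4, B2–B5, B3–B6, B5–B7, B5–B8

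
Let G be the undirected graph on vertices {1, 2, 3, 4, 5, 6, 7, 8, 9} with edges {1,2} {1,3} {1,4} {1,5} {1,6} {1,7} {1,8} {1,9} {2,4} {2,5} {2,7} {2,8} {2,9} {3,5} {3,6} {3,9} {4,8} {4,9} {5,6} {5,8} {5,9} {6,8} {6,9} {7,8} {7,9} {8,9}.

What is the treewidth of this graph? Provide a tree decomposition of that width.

Each bag holds 5 vertices, so the decomposition has width 4, which upper-bounds the treewidth. For the lower bound, the 5 vertices {1, 2, 4, 8, 9} are pairwise adjacent, and any tree decomposition puts a clique entirely inside one bag — forcing width ≥ 4. Therefore the treewidth is 4.

Treewidth 4.
Bags: B1 = {1, 5, 6, 8, 9}  B2 = {1, 3, 5, 6, 9}  B3 = {1, 2, 5, 8, 9}  B4 = {1, 2, 4, 8, 9}  B5 = {1, 2, 7, 8, 9}
Tree: B1–B2, B1–B3, B3–B4, B4–B5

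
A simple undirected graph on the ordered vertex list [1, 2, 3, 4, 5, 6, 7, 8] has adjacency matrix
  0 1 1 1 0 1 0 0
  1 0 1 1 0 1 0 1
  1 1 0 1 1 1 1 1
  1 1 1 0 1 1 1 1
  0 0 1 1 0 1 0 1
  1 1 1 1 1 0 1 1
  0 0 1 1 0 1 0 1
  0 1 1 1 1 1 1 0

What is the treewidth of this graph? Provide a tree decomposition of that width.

Every bag has size at most 5, so the width is 5 − 1 = 4 and tw(G) ≤ 4. Conversely, {2, 3, 4, 6, 8} is a clique of size 5, and the vertices of any clique must share a bag in every tree decomposition; so some bag has ≥ 5 vertices and tw(G) ≥ 4. Combining the bounds, tw(G) = 4.

Treewidth 4.
One optimal decomposition is:
Bags: B1 = {2, 3, 4, 6, 8}  B2 = {3, 4, 5, 6, 8}  B3 = {3, 4, 6, 7, 8}  B4 = {1, 2, 3, 4, 6}
Tree: B1–B2, B1–B3, B1–B4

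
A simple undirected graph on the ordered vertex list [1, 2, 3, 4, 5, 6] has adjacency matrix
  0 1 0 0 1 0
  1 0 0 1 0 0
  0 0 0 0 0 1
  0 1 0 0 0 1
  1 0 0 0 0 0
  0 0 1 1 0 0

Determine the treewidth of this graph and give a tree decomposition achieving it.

Each bag holds 2 vertices, so the decomposition has width 1, which upper-bounds the treewidth. G has an edge, so its treewidth is at least 1. Therefore the treewidth is 1.

Treewidth 1.
One such decomposition:
Bags: B1 = {3, 6}  B2 = {4, 6}  B3 = {2, 4}  B4 = {1, 2}  B5 = {1, 5}
Tree: B1–B2, B2–B3, B3–B4, B4–B5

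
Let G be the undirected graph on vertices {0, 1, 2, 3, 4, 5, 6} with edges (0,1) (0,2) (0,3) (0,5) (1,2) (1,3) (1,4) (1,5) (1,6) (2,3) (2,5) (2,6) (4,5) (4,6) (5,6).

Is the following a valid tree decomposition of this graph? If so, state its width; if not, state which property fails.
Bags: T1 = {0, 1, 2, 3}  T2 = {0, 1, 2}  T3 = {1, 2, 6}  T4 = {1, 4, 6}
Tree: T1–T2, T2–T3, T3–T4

No — vertex 5 appears in no bag.

A tree decomposition must satisfy three properties: every vertex lies in some bag; for every edge, both endpoints lie together in some bag; and for every vertex, the bags containing it form a connected subtree. Here vertex 5 appears in no bag, so the decomposition is invalid.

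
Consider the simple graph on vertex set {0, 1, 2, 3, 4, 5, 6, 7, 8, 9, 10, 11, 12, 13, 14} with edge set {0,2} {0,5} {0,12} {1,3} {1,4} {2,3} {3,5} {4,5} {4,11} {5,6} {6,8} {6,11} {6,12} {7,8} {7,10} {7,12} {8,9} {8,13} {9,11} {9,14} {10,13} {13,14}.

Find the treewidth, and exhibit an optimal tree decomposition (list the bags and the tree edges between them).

Treewidth 3.
Bags: B1 = {9, 10, 13, 14}  B2 = {8, 9, 10, 13}  B3 = {7, 8, 9, 10}  B4 = {7, 8, 9, 11}  B5 = {6, 7, 8, 11}  B6 = {6, 7, 11, 12}  B7 = {4, 6, 11, 12}  B8 = {4, 5, 6, 12}  B9 = {0, 4, 5, 12}  B10 = {0, 1, 4, 5}  B11 = {0, 1, 3, 5}  B12 = {0, 1, 2, 3}
Tree: B1–B2, B2–B3, B3–B4, B4–B5, B5–B6, B6–B7, B7–B8, B8–B9, B9–B10, B10–B11, B11–B12

Each bag holds 4 vertices, so the decomposition has width 3, which upper-bounds the treewidth. For the lower bound: the 4 vertex sets {10,13,14}, {9}, {8}, {6,7,11,12} are disjoint, each induces a connected subgraph, and every pair is joined by at least one edge of G. Contracting each set to a single vertex therefore yields K_{4} as a minor, and since treewidth is minor-monotone, tw(G) ≥ tw(K_{4}) = 3. The upper and lower bounds meet at 3, so that is the treewidth.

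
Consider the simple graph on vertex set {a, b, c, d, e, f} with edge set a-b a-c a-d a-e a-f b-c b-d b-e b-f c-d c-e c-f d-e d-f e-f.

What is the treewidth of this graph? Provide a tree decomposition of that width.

With just one bag of size 6, the width is 6 − 1 = 5, so tw(G) ≤ 5. Conversely, {a, b, c, d, e, f} is a clique of size 6, and the vertices of any clique must share a bag in every tree decomposition; so some bag has ≥ 6 vertices and tw(G) ≥ 5. Therefore the treewidth is 5.

Treewidth 5.
One such decomposition:
Bags: B1 = {a, b, c, d, e, f}
Tree: (single bag)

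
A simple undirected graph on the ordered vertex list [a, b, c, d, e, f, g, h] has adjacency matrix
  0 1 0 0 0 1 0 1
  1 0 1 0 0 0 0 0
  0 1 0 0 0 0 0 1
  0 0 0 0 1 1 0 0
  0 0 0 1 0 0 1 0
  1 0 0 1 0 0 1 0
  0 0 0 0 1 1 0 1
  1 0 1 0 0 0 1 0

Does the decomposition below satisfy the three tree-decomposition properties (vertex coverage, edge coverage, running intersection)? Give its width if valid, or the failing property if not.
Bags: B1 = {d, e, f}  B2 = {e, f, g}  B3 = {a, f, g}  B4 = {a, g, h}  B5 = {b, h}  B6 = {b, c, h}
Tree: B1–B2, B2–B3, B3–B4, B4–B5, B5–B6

A tree decomposition must satisfy three properties: every vertex lies in some bag; for every edge, both endpoints lie together in some bag; and for every vertex, the bags containing it form a connected subtree. Here edge (a,b) lies in no bag, so the decomposition is invalid.

No — edge (a,b) lies in no bag.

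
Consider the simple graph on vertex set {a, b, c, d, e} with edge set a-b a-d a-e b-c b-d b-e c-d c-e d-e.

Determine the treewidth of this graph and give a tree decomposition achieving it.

The largest bag has 4 vertices, giving width 3; this decomposition certifies tw(G) ≤ 3. Conversely, {b, c, d, e} is a clique of size 4, and the vertices of any clique must share a bag in every tree decomposition; so some bag has ≥ 4 vertices and tw(G) ≥ 3. The upper and lower bounds meet at 3, so that is the treewidth.

Treewidth 3.
One such decomposition:
Bags: B1 = {b, c, d, e}  B2 = {a, b, d, e}
Tree: B1–B2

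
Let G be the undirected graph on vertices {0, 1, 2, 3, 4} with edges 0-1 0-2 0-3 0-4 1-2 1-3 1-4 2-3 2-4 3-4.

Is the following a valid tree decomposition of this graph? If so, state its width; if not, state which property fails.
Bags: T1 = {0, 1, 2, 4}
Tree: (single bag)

A tree decomposition must satisfy three properties: every vertex lies in some bag; for every edge, both endpoints lie together in some bag; and for every vertex, the bags containing it form a connected subtree. Here vertex 3 appears in no bag, so the decomposition is invalid.

No — vertex 3 appears in no bag.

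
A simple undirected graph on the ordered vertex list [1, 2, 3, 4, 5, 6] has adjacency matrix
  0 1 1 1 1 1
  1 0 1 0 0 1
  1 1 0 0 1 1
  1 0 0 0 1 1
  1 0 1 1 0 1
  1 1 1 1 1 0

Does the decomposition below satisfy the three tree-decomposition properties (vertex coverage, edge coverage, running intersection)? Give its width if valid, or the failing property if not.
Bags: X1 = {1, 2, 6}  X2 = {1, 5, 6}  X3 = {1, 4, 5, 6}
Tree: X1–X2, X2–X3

A tree decomposition must satisfy three properties: every vertex lies in some bag; for every edge, both endpoints lie together in some bag; and for every vertex, the bags containing it form a connected subtree. Here vertex 3 appears in no bag, so the decomposition is invalid.

No — vertex 3 appears in no bag.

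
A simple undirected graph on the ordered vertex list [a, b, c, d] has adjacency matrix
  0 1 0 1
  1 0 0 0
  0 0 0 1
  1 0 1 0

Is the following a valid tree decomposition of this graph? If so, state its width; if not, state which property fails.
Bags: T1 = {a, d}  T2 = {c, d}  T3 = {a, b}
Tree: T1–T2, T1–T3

Every vertex of G appears in some bag (union = {a, b, c, d}); every edge is covered by a bag; and for each vertex v the set of bags containing v is connected in the bag tree. The decomposition is therefore valid. The largest bag has 2 vertices, so the width is 1.

Yes; width 1.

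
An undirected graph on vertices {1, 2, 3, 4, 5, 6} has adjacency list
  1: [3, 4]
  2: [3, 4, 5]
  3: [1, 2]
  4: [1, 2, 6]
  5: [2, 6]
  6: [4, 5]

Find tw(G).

A width-2 tree decomposition is:
Bags: B1 = {1, 3, 4}  B2 = {2, 3, 4}  B3 = {2, 4, 6}  B4 = {2, 5, 6}
Tree: B1–B2, B2–B3, B3–B4
Each bag holds 3 vertices, so the decomposition has width 2, which upper-bounds the treewidth. For the lower bound, G contains the cycle 1–3–2–4–1, so G is not a forest; only forests have treewidth ≤ 1, hence tw(G) ≥ 2. Therefore the treewidth is 2.

2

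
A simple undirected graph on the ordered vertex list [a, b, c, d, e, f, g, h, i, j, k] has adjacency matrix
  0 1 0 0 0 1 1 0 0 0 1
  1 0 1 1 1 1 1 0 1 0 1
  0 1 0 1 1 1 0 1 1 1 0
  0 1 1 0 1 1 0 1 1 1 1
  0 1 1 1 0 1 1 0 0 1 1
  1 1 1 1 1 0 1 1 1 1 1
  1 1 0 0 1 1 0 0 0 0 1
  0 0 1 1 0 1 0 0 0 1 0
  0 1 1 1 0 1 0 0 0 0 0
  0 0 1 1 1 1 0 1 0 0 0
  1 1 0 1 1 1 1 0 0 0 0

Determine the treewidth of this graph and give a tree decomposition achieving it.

Each bag holds 5 vertices, so the decomposition has width 4, which upper-bounds the treewidth. On the other hand G contains the 5-clique {c, d, e, f, j}. A clique must lie in a single bag of any decomposition, so no decomposition can have width below 4. Hence tw(G) = 4 exactly.

Treewidth 4.
Bags: B1 = {b, d, e, f, k}  B2 = {b, c, d, e, f}  B3 = {b, e, f, g, k}  B4 = {a, b, f, g, k}  B5 = {b, c, d, f, i}  B6 = {c, d, e, f, j}  B7 = {c, d, f, h, j}
Tree: B1–B2, B1–B3, B3–B4, B2–B5, B2–B6, B6–B7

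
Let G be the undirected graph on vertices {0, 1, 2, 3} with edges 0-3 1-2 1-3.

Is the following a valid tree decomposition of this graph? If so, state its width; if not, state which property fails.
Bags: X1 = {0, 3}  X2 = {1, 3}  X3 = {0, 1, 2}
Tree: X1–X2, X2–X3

No — bags containing vertex 0 are not connected in the tree.

A tree decomposition must satisfy three properties: every vertex lies in some bag; for every edge, both endpoints lie together in some bag; and for every vertex, the bags containing it form a connected subtree. Here bags containing vertex 0 are not connected in the tree, so the decomposition is invalid.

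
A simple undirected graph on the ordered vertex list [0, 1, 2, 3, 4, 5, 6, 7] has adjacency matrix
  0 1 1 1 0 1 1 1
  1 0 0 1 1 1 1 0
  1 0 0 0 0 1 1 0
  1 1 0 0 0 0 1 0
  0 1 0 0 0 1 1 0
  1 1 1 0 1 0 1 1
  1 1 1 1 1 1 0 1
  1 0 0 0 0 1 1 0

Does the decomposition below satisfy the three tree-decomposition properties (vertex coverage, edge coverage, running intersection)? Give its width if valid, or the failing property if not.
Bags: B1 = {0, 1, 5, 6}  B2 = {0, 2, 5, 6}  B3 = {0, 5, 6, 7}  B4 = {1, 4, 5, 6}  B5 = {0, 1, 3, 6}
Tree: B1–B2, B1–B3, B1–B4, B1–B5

Yes; width 3.

Checking the three conditions: (i) the bags cover all of {0, 1, 2, 3, 4, 5, 6, 7}; (ii) for each edge, some bag contains both endpoints; (iii) the bags containing any fixed vertex form a subtree. All hold, so the decomposition is valid with width 4 − 1 = 3.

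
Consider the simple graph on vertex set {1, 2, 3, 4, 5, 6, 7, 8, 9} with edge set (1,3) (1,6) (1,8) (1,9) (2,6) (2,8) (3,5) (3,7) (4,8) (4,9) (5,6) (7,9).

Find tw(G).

A width-3 tree decomposition is:
Bags: B1 = {3, 5, 7, 9}  B2 = {1, 3, 5, 9}  B3 = {1, 5, 6, 9}  B4 = {1, 4, 6, 9}  B5 = {1, 4, 6, 8}  B6 = {2, 4, 6, 8}
Tree: B1–B2, B2–B3, B3–B4, B4–B5, B5–B6
Each bag holds 4 vertices, so the decomposition has width 3, which upper-bounds the treewidth. For the lower bound: the 4 vertex sets {3,5,7}, {9}, {1}, {2,4,6,8} are disjoint, each induces a connected subgraph, and every pair is joined by at least one edge of G. Contracting each set to a single vertex therefore yields K_{4} as a minor, and since treewidth is minor-monotone, tw(G) ≥ tw(K_{4}) = 3. Therefore the treewidth is 3.

3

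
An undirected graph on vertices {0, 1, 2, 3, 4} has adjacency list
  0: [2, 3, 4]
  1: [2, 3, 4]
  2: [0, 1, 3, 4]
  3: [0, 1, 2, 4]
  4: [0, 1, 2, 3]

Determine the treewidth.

3

A width-3 tree decomposition is:
Bags: B1 = {0, 2, 3, 4}  B2 = {1, 2, 3, 4}
Tree: B1–B2
Each bag holds 4 vertices, so the decomposition has width 3, which upper-bounds the treewidth. Conversely, {0, 2, 3, 4} is a clique of size 4, and the vertices of any clique must share a bag in every tree decomposition; so some bag has ≥ 4 vertices and tw(G) ≥ 3. Hence tw(G) = 3 exactly.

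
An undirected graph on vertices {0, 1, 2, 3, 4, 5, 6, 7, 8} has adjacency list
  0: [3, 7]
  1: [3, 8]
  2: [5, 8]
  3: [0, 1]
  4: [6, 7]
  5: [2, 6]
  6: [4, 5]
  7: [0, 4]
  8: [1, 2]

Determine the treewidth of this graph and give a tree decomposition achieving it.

Every bag has size at most 3, so the width is 3 − 1 = 2 and tw(G) ≤ 2. The edges 5–2–8–1–3–0–7–4–6–5 form a cycle, so G is not a tree and its treewidth is at least 2. Therefore the treewidth is 2.

Treewidth 2.
One such decomposition:
Bags: B1 = {2, 5, 8}  B2 = {1, 5, 8}  B3 = {1, 3, 5}  B4 = {0, 3, 5}  B5 = {0, 5, 7}  B6 = {4, 5, 7}  B7 = {4, 5, 6}
Tree: B1–B2, B2–B3, B3–B4, B4–B5, B5–B6, B6–B7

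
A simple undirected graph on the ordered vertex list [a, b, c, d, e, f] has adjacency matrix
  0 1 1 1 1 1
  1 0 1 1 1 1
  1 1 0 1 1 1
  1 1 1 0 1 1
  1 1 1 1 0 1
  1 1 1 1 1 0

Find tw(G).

A width-5 tree decomposition is:
Bags: B1 = {a, b, c, d, e, f}
Tree: (single bag)
With just one bag of size 6, the width is 6 − 1 = 5, so tw(G) ≤ 5. For the lower bound, the 6 vertices {a, b, c, d, e, f} are pairwise adjacent, and any tree decomposition puts a clique entirely inside one bag — forcing width ≥ 5. Hence tw(G) = 5 exactly.

5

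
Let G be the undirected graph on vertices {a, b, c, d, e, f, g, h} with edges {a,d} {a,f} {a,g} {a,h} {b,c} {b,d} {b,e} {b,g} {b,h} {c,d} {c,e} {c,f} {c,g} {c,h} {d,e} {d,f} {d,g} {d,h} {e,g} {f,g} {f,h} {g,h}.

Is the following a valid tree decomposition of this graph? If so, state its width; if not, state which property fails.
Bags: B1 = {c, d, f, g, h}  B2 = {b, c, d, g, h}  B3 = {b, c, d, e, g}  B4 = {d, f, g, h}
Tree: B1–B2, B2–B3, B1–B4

A tree decomposition must satisfy three properties: every vertex lies in some bag; for every edge, both endpoints lie together in some bag; and for every vertex, the bags containing it form a connected subtree. Here vertex a appears in no bag, so the decomposition is invalid.

No — vertex a appears in no bag.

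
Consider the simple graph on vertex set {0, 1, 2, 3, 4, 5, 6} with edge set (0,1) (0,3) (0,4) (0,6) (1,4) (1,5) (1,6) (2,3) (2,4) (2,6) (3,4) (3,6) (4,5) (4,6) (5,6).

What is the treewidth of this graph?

3

A width-3 tree decomposition is:
Bags: B1 = {0, 3, 4, 6}  B2 = {0, 1, 4, 6}  B3 = {2, 3, 4, 6}  B4 = {1, 4, 5, 6}
Tree: B1–B2, B1–B3, B2–B4
The largest bag has 4 vertices, giving width 3; this decomposition certifies tw(G) ≤ 3. Conversely, {0, 1, 4, 6} is a clique of size 4, and the vertices of any clique must share a bag in every tree decomposition; so some bag has ≥ 4 vertices and tw(G) ≥ 3. Therefore the treewidth is 3.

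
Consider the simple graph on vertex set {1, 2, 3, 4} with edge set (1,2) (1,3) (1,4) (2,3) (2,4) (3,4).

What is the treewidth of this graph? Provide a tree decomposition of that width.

A single bag containing all 4 vertices is trivially a valid decomposition of width 3. On the other hand G contains the 4-clique {1, 2, 3, 4}. A clique must lie in a single bag of any decomposition, so no decomposition can have width below 3. The upper and lower bounds meet at 3, so that is the treewidth.

Treewidth 3.
Bags: B1 = {1, 2, 3, 4}
Tree: (single bag)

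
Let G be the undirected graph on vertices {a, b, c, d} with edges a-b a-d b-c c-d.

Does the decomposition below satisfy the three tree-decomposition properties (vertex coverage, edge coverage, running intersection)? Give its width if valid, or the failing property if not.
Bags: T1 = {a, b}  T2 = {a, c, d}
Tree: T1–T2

A tree decomposition must satisfy three properties: every vertex lies in some bag; for every edge, both endpoints lie together in some bag; and for every vertex, the bags containing it form a connected subtree. Here edge (c,b) lies in no bag, so the decomposition is invalid.

No — edge (c,b) lies in no bag.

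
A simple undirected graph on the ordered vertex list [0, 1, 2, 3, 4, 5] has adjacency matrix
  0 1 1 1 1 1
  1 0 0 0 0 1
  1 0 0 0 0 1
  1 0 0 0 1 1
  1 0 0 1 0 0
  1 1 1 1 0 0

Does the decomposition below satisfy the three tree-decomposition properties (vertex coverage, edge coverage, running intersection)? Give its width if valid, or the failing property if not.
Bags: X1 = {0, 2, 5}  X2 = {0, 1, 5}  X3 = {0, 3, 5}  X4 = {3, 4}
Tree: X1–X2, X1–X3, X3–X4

No — edge (0,4) lies in no bag.

A tree decomposition must satisfy three properties: every vertex lies in some bag; for every edge, both endpoints lie together in some bag; and for every vertex, the bags containing it form a connected subtree. Here edge (0,4) lies in no bag, so the decomposition is invalid.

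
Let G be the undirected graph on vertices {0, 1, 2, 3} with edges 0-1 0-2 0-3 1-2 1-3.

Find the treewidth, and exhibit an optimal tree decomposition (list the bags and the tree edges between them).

The largest bag has 3 vertices, giving width 2; this decomposition certifies tw(G) ≤ 2. On the other hand G contains the 3-clique {0, 1, 2}. A clique must lie in a single bag of any decomposition, so no decomposition can have width below 2. Hence tw(G) = 2 exactly.

Treewidth 2.
Bags: B1 = {0, 1, 3}  B2 = {0, 1, 2}
Tree: B1–B2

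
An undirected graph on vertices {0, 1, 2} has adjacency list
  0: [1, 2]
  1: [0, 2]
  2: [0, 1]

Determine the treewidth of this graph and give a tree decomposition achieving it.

Treewidth 2.
Bags: B1 = {0, 1, 2}
Tree: (single bag)

With just one bag of size 3, the width is 3 − 1 = 2, so tw(G) ≤ 2. On the other hand G contains the 3-clique {0, 1, 2}. A clique must lie in a single bag of any decomposition, so no decomposition can have width below 2. Hence tw(G) = 2 exactly.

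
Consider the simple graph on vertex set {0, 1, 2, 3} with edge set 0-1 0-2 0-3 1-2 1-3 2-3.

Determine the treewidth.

A width-3 tree decomposition is:
Bags: B1 = {0, 1, 2, 3}
Tree: (single bag)
With just one bag of size 4, the width is 4 − 1 = 3, so tw(G) ≤ 3. On the other hand G contains the 4-clique {0, 1, 2, 3}. A clique must lie in a single bag of any decomposition, so no decomposition can have width below 3. Combining the bounds, tw(G) = 3.

3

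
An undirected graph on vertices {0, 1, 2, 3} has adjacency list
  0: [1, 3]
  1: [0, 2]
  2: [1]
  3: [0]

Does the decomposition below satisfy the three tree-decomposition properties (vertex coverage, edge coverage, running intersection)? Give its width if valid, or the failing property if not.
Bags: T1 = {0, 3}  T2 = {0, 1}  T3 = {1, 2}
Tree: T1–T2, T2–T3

Yes; width 1.

Checking the three conditions: (i) the bags cover all of {0, 1, 2, 3}; (ii) for each edge, some bag contains both endpoints; (iii) the bags containing any fixed vertex form a subtree. All hold, so the decomposition is valid with width 2 − 1 = 1.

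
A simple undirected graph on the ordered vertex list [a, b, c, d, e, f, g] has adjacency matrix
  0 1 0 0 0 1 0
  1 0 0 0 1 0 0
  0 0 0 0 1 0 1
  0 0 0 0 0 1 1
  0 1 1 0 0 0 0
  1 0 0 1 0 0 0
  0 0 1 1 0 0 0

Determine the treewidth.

A width-2 tree decomposition is:
Bags: B1 = {a, b, e}  B2 = {a, e, f}  B3 = {d, e, f}  B4 = {d, e, g}  B5 = {c, e, g}
Tree: B1–B2, B2–B3, B3–B4, B4–B5
Each bag holds 3 vertices, so the decomposition has width 2, which upper-bounds the treewidth. Since e–b–a–f–d–g–c–e is a cycle in G, G is not acyclic. Forests are exactly the graphs of treewidth ≤ 1, so tw(G) ≥ 2. Therefore the treewidth is 2.

2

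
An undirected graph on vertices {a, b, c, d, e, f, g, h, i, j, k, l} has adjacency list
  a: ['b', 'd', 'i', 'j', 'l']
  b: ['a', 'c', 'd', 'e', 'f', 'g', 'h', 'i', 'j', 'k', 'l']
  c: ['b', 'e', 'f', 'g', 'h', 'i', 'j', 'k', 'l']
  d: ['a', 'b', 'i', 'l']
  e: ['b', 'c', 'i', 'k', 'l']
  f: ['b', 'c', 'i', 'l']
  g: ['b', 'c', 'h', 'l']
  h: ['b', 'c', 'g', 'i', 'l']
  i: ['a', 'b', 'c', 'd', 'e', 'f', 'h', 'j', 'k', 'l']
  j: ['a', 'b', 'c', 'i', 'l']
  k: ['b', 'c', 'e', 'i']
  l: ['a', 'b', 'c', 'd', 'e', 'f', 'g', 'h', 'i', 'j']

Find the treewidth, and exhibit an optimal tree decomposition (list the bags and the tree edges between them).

The largest bag has 5 vertices, giving width 4; this decomposition certifies tw(G) ≤ 4. On the other hand G contains the 5-clique {b, c, g, h, l}. A clique must lie in a single bag of any decomposition, so no decomposition can have width below 4. Combining the bounds, tw(G) = 4.

Treewidth 4.
Bags: B1 = {b, c, e, i, l}  B2 = {b, c, h, i, l}  B3 = {b, c, i, j, l}  B4 = {a, b, i, j, l}  B5 = {a, b, d, i, l}  B6 = {b, c, f, i, l}  B7 = {b, c, g, h, l}  B8 = {b, c, e, i, k}
Tree: B1–B2, B2–B3, B3–B4, B4–B5, B1–B6, B2–B7, B1–B8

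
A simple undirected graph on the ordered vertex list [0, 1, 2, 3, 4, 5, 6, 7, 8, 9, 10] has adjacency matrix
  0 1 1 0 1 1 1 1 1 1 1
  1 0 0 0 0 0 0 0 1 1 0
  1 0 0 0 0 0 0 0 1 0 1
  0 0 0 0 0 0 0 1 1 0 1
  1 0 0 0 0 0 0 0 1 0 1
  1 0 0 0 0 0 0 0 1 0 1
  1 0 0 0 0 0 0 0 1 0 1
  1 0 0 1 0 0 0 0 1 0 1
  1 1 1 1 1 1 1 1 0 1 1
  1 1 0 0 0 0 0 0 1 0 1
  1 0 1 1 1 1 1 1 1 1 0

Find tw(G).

3

A width-3 tree decomposition is:
Bags: B1 = {0, 2, 8, 10}  B2 = {0, 7, 8, 10}  B3 = {3, 7, 8, 10}  B4 = {0, 8, 9, 10}  B5 = {0, 1, 8, 9}  B6 = {0, 5, 8, 10}  B7 = {0, 4, 8, 10}  B8 = {0, 6, 8, 10}
Tree: B1–B2, B2–B3, B2–B4, B4–B5, B4–B6, B6–B7, B7–B8
Every bag has size at most 4, so the width is 4 − 1 = 3 and tw(G) ≤ 3. Conversely, {0, 1, 8, 9} is a clique of size 4, and the vertices of any clique must share a bag in every tree decomposition; so some bag has ≥ 4 vertices and tw(G) ≥ 3. Combining the bounds, tw(G) = 3.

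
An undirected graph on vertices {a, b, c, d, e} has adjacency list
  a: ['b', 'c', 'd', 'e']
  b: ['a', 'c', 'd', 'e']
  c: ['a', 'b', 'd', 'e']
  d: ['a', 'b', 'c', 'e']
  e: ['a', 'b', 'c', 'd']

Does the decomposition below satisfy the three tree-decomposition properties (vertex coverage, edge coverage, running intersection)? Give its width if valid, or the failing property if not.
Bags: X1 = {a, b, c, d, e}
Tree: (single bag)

Yes; width 4.

Vertex coverage: the bags together contain {a, b, c, d, e}, the full vertex set. Edge coverage: each edge of G has both endpoints in at least one bag. Running intersection: for every vertex, the bags containing it form a connected subtree. All three properties hold, so this is a valid tree decomposition of width max|bag| − 1 = 4, and hence tw(G) ≤ 4.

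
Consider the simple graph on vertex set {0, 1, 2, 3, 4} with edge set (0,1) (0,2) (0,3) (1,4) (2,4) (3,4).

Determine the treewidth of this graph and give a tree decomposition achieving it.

Treewidth 2.
One optimal decomposition is:
Bags: B1 = {0, 2, 4}  B2 = {0, 3, 4}  B3 = {0, 1, 4}
Tree: B1–B2, B2–B3

Every bag has size at most 3, so the width is 3 − 1 = 2 and tw(G) ≤ 2. The edges 0–2–4–3–0 form a cycle, so G is not a tree and its treewidth is at least 2. Hence tw(G) = 2 exactly.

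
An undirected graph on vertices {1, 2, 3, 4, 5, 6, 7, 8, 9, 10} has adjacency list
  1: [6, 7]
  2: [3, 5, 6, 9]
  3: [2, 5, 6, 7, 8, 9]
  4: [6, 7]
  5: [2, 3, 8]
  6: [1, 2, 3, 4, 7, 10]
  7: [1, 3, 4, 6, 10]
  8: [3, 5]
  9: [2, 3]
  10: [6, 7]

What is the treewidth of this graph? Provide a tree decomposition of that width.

The largest bag has 3 vertices, giving width 2; this decomposition certifies tw(G) ≤ 2. For the lower bound, the 3 vertices {1, 6, 7} are pairwise adjacent, and any tree decomposition puts a clique entirely inside one bag — forcing width ≥ 2. Combining the bounds, tw(G) = 2.

Treewidth 2.
One such decomposition:
Bags: B1 = {1, 6, 7}  B2 = {3, 6, 7}  B3 = {4, 6, 7}  B4 = {2, 3, 6}  B5 = {2, 3, 5}  B6 = {6, 7, 10}  B7 = {3, 5, 8}  B8 = {2, 3, 9}
Tree: B1–B2, B2–B3, B2–B4, B4–B5, B1–B6, B5–B7, B4–B8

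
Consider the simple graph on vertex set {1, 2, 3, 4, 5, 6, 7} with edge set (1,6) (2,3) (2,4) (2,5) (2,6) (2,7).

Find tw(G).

A width-1 tree decomposition is:
Bags: B1 = {2, 4}  B2 = {2, 6}  B3 = {2, 3}  B4 = {2, 5}  B5 = {2, 7}  B6 = {1, 6}
Tree: B1–B2, B1–B3, B2–B4, B2–B5, B2–B6
The largest bag has 2 vertices, giving width 1; this decomposition certifies tw(G) ≤ 1. G has an edge, so its treewidth is at least 1. Therefore the treewidth is 1.

1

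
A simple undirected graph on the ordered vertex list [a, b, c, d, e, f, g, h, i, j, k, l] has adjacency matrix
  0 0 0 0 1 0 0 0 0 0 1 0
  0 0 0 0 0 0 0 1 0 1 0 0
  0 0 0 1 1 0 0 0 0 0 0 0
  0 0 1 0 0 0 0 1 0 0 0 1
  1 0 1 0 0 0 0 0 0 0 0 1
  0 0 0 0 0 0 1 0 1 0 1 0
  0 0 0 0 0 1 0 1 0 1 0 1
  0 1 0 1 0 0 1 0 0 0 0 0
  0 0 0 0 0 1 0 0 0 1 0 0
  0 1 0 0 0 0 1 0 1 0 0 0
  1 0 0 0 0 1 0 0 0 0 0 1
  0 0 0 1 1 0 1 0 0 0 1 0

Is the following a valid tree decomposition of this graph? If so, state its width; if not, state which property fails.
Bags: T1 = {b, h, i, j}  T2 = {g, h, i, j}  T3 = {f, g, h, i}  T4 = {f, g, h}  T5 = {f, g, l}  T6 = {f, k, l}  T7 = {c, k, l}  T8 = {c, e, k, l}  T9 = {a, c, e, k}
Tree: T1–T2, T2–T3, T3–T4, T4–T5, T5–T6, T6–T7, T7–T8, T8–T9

A tree decomposition must satisfy three properties: every vertex lies in some bag; for every edge, both endpoints lie together in some bag; and for every vertex, the bags containing it form a connected subtree. Here vertex d appears in no bag, so the decomposition is invalid.

No — vertex d appears in no bag.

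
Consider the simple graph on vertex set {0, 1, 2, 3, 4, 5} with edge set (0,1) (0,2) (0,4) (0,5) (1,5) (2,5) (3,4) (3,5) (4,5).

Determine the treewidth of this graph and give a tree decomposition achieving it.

Treewidth 2.
One optimal decomposition is:
Bags: B1 = {0, 1, 5}  B2 = {0, 2, 5}  B3 = {0, 4, 5}  B4 = {3, 4, 5}
Tree: B1–B2, B2–B3, B3–B4

The largest bag has 3 vertices, giving width 2; this decomposition certifies tw(G) ≤ 2. On the other hand G contains the 3-clique {0, 1, 5}. A clique must lie in a single bag of any decomposition, so no decomposition can have width below 2. Therefore the treewidth is 2.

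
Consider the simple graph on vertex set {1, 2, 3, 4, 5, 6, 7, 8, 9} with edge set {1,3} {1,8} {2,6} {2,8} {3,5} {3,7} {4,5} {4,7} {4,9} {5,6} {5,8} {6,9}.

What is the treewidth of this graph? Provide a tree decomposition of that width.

Every bag has size at most 4, so the width is 4 − 1 = 3 and tw(G) ≤ 3. For the lower bound: the 4 vertex sets {1,2,8}, {3}, {5}, {4,6,7,9} are disjoint, each induces a connected subgraph, and every pair is joined by at least one edge of G. Contracting each set to a single vertex therefore yields K_{4} as a minor, and since treewidth is minor-monotone, tw(G) ≥ tw(K_{4}) = 3. The upper and lower bounds meet at 3, so that is the treewidth.

Treewidth 3.
One optimal decomposition is:
Bags: B1 = {1, 2, 3, 8}  B2 = {2, 3, 5, 8}  B3 = {2, 3, 5, 6}  B4 = {3, 5, 6, 7}  B5 = {4, 5, 6, 7}  B6 = {4, 6, 7, 9}
Tree: B1–B2, B2–B3, B3–B4, B4–B5, B5–B6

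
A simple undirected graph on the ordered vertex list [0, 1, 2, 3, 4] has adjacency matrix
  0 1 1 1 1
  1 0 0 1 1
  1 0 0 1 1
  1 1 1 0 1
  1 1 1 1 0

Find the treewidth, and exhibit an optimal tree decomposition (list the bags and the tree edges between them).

Treewidth 3.
One such decomposition:
Bags: B1 = {0, 1, 3, 4}  B2 = {0, 2, 3, 4}
Tree: B1–B2

Each bag holds 4 vertices, so the decomposition has width 3, which upper-bounds the treewidth. For the lower bound, the 4 vertices {0, 1, 3, 4} are pairwise adjacent, and any tree decomposition puts a clique entirely inside one bag — forcing width ≥ 3. Hence tw(G) = 3 exactly.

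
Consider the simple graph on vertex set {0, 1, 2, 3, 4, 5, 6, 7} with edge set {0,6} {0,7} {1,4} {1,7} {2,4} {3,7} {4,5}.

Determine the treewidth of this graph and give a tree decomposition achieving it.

Treewidth 1.
One optimal decomposition is:
Bags: B1 = {1, 7}  B2 = {1, 4}  B3 = {2, 4}  B4 = {3, 7}  B5 = {0, 7}  B6 = {0, 6}  B7 = {4, 5}
Tree: B1–B2, B2–B3, B1–B4, B4–B5, B5–B6, B3–B7

Every bag has size at most 2, so the width is 2 − 1 = 1 and tw(G) ≤ 1. G has an edge, so its treewidth is at least 1. The upper and lower bounds meet at 1, so that is the treewidth.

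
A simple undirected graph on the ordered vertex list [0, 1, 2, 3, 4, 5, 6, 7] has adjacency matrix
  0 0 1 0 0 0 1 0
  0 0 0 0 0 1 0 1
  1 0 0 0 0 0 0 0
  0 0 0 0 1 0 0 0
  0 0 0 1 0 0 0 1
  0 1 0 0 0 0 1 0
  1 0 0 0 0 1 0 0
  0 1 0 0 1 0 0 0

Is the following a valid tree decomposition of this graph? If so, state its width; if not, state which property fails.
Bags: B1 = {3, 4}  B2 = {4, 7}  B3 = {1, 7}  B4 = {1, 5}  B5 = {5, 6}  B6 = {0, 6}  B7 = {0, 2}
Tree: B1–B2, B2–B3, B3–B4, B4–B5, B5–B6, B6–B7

Every vertex of G appears in some bag (union = {0, 1, 2, 3, 4, 5, 6, 7}); every edge is covered by a bag; and for each vertex v the set of bags containing v is connected in the bag tree. The decomposition is therefore valid. The largest bag has 2 vertices, so the width is 1.

Yes; width 1.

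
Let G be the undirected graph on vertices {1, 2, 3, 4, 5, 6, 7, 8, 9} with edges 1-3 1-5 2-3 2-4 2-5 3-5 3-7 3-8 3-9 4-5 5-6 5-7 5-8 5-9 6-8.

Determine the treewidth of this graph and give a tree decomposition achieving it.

Each bag holds 3 vertices, so the decomposition has width 2, which upper-bounds the treewidth. Conversely, {1, 3, 5} is a clique of size 3, and the vertices of any clique must share a bag in every tree decomposition; so some bag has ≥ 3 vertices and tw(G) ≥ 2. Therefore the treewidth is 2.

Treewidth 2.
One such decomposition:
Bags: B1 = {3, 5, 9}  B2 = {2, 3, 5}  B3 = {1, 3, 5}  B4 = {2, 4, 5}  B5 = {3, 5, 8}  B6 = {3, 5, 7}  B7 = {5, 6, 8}
Tree: B1–B2, B1–B3, B2–B4, B1–B5, B3–B6, B5–B7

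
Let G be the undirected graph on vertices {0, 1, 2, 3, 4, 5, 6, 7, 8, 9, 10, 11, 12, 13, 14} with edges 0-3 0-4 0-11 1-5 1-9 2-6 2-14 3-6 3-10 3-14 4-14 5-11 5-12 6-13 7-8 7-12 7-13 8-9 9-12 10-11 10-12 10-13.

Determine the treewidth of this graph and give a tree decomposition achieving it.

Treewidth 3.
Bags: B1 = {1, 5, 8, 9}  B2 = {5, 8, 9, 12}  B3 = {5, 7, 8, 12}  B4 = {5, 7, 11, 12}  B5 = {7, 10, 11, 12}  B6 = {7, 10, 11, 13}  B7 = {0, 10, 11, 13}  B8 = {0, 3, 10, 13}  B9 = {0, 3, 6, 13}  B10 = {0, 3, 4, 6}  B11 = {3, 4, 6, 14}  B12 = {2, 4, 6, 14}
Tree: B1–B2, B2–B3, B3–B4, B4–B5, B5–B6, B6–B7, B7–B8, B8–B9, B9–B10, B10–B11, B11–B12

Each bag holds 4 vertices, so the decomposition has width 3, which upper-bounds the treewidth. For the lower bound: the 4 vertex sets {1,8,9}, {5}, {12}, {7,10,11,13} are disjoint, each induces a connected subgraph, and every pair is joined by at least one edge of G. Contracting each set to a single vertex therefore yields K_{4} as a minor, and since treewidth is minor-monotone, tw(G) ≥ tw(K_{4}) = 3. Therefore the treewidth is 3.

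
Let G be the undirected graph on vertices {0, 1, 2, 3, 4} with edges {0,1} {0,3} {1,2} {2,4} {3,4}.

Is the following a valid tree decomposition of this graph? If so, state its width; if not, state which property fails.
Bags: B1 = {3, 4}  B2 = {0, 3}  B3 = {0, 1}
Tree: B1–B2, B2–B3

No — vertex 2 appears in no bag.

A tree decomposition must satisfy three properties: every vertex lies in some bag; for every edge, both endpoints lie together in some bag; and for every vertex, the bags containing it form a connected subtree. Here vertex 2 appears in no bag, so the decomposition is invalid.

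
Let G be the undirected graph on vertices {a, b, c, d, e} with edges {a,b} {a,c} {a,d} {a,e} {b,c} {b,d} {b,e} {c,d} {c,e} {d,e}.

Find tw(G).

4

A width-4 tree decomposition is:
Bags: B1 = {a, b, c, d, e}
Tree: (single bag)
A single bag containing all 5 vertices is trivially a valid decomposition of width 4. On the other hand G contains the 5-clique {a, b, c, d, e}. A clique must lie in a single bag of any decomposition, so no decomposition can have width below 4. Therefore the treewidth is 4.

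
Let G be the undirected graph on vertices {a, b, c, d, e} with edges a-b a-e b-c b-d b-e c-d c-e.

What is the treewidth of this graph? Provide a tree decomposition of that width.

Each bag holds 3 vertices, so the decomposition has width 2, which upper-bounds the treewidth. Conversely, {b, c, d} is a clique of size 3, and the vertices of any clique must share a bag in every tree decomposition; so some bag has ≥ 3 vertices and tw(G) ≥ 2. Therefore the treewidth is 2.

Treewidth 2.
Bags: B1 = {b, c, e}  B2 = {a, b, e}  B3 = {b, c, d}
Tree: B1–B2, B1–B3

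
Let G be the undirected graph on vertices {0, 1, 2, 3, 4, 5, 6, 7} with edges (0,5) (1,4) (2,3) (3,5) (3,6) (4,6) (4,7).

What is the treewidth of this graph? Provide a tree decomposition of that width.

Treewidth 1.
One optimal decomposition is:
Bags: B1 = {3, 6}  B2 = {2, 3}  B3 = {3, 5}  B4 = {0, 5}  B5 = {4, 6}  B6 = {4, 7}  B7 = {1, 4}
Tree: B1–B2, B2–B3, B3–B4, B1–B5, B5–B6, B6–B7

Each bag holds 2 vertices, so the decomposition has width 1, which upper-bounds the treewidth. Since G has at least one edge (e.g. 6–3), it is not an edgeless graph, so tw(G) ≥ 1. The upper and lower bounds meet at 1, so that is the treewidth.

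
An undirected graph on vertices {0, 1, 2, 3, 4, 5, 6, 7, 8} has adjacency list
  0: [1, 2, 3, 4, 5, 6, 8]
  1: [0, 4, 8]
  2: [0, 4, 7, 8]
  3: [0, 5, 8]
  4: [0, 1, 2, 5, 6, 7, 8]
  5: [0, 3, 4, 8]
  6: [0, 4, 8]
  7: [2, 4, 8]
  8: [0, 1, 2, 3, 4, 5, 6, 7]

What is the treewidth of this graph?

3

A width-3 tree decomposition is:
Bags: B1 = {0, 4, 5, 8}  B2 = {0, 4, 6, 8}  B3 = {0, 1, 4, 8}  B4 = {0, 3, 5, 8}  B5 = {0, 2, 4, 8}  B6 = {2, 4, 7, 8}
Tree: B1–B2, B1–B3, B1–B4, B2–B5, B5–B6
Every bag has size at most 4, so the width is 4 − 1 = 3 and tw(G) ≤ 3. For the lower bound, the 4 vertices {0, 3, 5, 8} are pairwise adjacent, and any tree decomposition puts a clique entirely inside one bag — forcing width ≥ 3. Combining the bounds, tw(G) = 3.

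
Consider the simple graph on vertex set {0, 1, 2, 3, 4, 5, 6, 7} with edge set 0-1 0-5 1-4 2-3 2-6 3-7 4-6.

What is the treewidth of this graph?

1

A width-1 tree decomposition is:
Bags: B1 = {0, 5}  B2 = {0, 1}  B3 = {1, 4}  B4 = {4, 6}  B5 = {2, 6}  B6 = {2, 3}  B7 = {3, 7}
Tree: B1–B2, B2–B3, B3–B4, B4–B5, B5–B6, B6–B7
Every bag has size at most 2, so the width is 2 − 1 = 1 and tw(G) ≤ 1. Since G has at least one edge (e.g. 5–0), it is not an edgeless graph, so tw(G) ≥ 1. Combining the bounds, tw(G) = 1.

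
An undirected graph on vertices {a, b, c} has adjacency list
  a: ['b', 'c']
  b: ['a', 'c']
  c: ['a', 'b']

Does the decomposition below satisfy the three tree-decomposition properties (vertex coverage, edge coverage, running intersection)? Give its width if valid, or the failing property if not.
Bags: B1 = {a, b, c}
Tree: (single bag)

Yes; width 2.

Every vertex of G appears in some bag (union = {a, b, c}); every edge is covered by a bag; and for each vertex v the set of bags containing v is connected in the bag tree. The decomposition is therefore valid. The largest bag has 3 vertices, so the width is 2.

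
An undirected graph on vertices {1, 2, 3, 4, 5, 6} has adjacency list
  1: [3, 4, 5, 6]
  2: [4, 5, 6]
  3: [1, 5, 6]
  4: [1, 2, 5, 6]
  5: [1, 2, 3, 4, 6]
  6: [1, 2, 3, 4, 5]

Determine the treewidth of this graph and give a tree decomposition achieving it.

The largest bag has 4 vertices, giving width 3; this decomposition certifies tw(G) ≤ 3. For the lower bound, the 4 vertices {1, 3, 5, 6} are pairwise adjacent, and any tree decomposition puts a clique entirely inside one bag — forcing width ≥ 3. Therefore the treewidth is 3.

Treewidth 3.
One optimal decomposition is:
Bags: B1 = {2, 4, 5, 6}  B2 = {1, 4, 5, 6}  B3 = {1, 3, 5, 6}
Tree: B1–B2, B2–B3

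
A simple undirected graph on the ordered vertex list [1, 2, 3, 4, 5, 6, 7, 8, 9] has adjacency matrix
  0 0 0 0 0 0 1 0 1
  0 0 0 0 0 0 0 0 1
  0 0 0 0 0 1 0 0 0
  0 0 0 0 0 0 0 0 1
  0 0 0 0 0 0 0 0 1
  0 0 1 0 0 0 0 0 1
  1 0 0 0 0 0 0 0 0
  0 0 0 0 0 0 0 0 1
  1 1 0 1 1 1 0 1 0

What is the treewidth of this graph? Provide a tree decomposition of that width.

Treewidth 1.
One such decomposition:
Bags: B1 = {6, 9}  B2 = {1, 9}  B3 = {5, 9}  B4 = {2, 9}  B5 = {1, 7}  B6 = {4, 9}  B7 = {3, 6}  B8 = {8, 9}
Tree: B1–B2, B2–B3, B2–B4, B2–B5, B3–B6, B1–B7, B6–B8

The largest bag has 2 vertices, giving width 1; this decomposition certifies tw(G) ≤ 1. Any graph with an edge has treewidth ≥ 1, and G has the edge 9–6. Therefore the treewidth is 1.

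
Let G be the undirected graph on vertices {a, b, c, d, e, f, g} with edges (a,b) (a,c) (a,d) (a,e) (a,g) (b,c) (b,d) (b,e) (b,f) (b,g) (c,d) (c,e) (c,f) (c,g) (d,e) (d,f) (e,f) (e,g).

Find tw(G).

4

A width-4 tree decomposition is:
Bags: B1 = {a, b, c, e, g}  B2 = {a, b, c, d, e}  B3 = {b, c, d, e, f}
Tree: B1–B2, B2–B3
Each bag holds 5 vertices, so the decomposition has width 4, which upper-bounds the treewidth. For the lower bound, the 5 vertices {b, c, d, e, f} are pairwise adjacent, and any tree decomposition puts a clique entirely inside one bag — forcing width ≥ 4. Therefore the treewidth is 4.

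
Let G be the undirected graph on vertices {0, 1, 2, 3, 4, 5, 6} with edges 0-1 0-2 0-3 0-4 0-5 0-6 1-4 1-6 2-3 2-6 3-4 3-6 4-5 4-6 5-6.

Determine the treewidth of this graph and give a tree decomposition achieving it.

Treewidth 3.
One such decomposition:
Bags: B1 = {0, 3, 4, 6}  B2 = {0, 4, 5, 6}  B3 = {0, 2, 3, 6}  B4 = {0, 1, 4, 6}
Tree: B1–B2, B1–B3, B1–B4

Each bag holds 4 vertices, so the decomposition has width 3, which upper-bounds the treewidth. Conversely, {0, 2, 3, 6} is a clique of size 4, and the vertices of any clique must share a bag in every tree decomposition; so some bag has ≥ 4 vertices and tw(G) ≥ 3. Therefore the treewidth is 3.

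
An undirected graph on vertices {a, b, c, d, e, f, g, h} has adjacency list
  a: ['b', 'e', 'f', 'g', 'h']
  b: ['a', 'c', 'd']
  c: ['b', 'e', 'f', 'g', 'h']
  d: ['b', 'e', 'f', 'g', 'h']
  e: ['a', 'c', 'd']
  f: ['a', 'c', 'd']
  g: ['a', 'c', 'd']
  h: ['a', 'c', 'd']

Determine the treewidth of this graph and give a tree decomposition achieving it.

Each bag holds 4 vertices, so the decomposition has width 3, which upper-bounds the treewidth. For the lower bound: the 4 vertex sets {b,c}, {a,h}, {d}, {g} are disjoint, each induces a connected subgraph, and every pair is joined by at least one edge of G. Contracting each set to a single vertex therefore yields K_{4} as a minor, and since treewidth is minor-monotone, tw(G) ≥ tw(K_{4}) = 3. Combining the bounds, tw(G) = 3.

Treewidth 3.
One optimal decomposition is:
Bags: B1 = {a, b, c, d}  B2 = {a, c, d, h}  B3 = {a, c, d, g}  B4 = {a, c, d, e}  B5 = {a, c, d, f}
Tree: B1–B2, B2–B3, B3–B4, B4–B5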